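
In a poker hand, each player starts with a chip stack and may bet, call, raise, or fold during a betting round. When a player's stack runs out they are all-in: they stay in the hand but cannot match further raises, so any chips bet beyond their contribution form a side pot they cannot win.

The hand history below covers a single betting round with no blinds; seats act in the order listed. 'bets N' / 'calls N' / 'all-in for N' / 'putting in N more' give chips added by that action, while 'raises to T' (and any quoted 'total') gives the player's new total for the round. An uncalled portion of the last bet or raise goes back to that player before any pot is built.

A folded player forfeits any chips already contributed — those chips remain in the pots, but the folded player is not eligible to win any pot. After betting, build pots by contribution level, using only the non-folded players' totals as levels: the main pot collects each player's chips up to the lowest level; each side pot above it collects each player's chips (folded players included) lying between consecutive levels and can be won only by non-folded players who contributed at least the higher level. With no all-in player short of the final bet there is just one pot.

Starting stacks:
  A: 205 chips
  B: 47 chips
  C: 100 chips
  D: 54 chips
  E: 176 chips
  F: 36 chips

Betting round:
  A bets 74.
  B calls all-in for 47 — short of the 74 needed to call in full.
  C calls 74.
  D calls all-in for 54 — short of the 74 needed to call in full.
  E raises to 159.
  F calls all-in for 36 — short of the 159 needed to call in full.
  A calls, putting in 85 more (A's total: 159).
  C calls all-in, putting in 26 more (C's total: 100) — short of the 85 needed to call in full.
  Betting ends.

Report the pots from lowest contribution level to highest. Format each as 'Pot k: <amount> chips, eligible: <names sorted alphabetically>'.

Contributions: A=159, B=47, C=100, D=54, E=159, F=36
Pot levels (distinct totals of non-folded players): 36, 47, 54, 100, 159
Layer 1-36: 36 each from A, B, C, D, E, F = 36*6 = 216 chips; eligible A, B, C, D, E, F
Layer 37-47: 11 each from A, B, C, D, E = 11*5 = 55 chips; eligible A, B, C, D, E
Layer 48-54: 7 each from A, C, D, E = 7*4 = 28 chips; eligible A, C, D, E
Layer 55-100: 46 each from A, C, E = 46*3 = 138 chips; eligible A, C, E
Layer 101-159: 59 each from A, E = 59*2 = 118 chips; eligible A, E

Pot 1: 216 chips, eligible: A, B, C, D, E, F
Pot 2: 55 chips, eligible: A, B, C, D, E
Pot 3: 28 chips, eligible: A, C, D, E
Pot 4: 138 chips, eligible: A, C, E
Pot 5: 118 chips, eligible: A, E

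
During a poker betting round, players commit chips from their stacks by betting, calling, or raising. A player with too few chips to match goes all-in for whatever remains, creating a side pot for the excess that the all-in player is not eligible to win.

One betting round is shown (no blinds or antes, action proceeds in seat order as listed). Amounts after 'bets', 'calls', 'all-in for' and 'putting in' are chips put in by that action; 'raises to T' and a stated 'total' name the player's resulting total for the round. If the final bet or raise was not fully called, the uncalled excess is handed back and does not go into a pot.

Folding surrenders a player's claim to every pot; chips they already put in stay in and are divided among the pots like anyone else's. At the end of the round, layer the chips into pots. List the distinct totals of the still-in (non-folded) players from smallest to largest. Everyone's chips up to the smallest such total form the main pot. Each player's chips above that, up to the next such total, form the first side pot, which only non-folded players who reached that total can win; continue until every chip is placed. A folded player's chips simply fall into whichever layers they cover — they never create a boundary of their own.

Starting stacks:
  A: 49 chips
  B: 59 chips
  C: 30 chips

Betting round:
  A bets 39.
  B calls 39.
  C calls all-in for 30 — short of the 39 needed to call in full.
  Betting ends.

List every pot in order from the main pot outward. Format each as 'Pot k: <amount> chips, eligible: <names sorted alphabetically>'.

Pot 1: 90 chips, eligible: A, B, C
Pot 2: 18 chips, eligible: A, B

Derivation:
Contributions: A=39, B=39, C=30
Pot levels (distinct totals of non-folded players): 30, 39
Layer 1-30: 30 each from A, B, C = 30*3 = 90 chips; eligible A, B, C
Layer 31-39: 9 each from A, B = 9*2 = 18 chips; eligible A, B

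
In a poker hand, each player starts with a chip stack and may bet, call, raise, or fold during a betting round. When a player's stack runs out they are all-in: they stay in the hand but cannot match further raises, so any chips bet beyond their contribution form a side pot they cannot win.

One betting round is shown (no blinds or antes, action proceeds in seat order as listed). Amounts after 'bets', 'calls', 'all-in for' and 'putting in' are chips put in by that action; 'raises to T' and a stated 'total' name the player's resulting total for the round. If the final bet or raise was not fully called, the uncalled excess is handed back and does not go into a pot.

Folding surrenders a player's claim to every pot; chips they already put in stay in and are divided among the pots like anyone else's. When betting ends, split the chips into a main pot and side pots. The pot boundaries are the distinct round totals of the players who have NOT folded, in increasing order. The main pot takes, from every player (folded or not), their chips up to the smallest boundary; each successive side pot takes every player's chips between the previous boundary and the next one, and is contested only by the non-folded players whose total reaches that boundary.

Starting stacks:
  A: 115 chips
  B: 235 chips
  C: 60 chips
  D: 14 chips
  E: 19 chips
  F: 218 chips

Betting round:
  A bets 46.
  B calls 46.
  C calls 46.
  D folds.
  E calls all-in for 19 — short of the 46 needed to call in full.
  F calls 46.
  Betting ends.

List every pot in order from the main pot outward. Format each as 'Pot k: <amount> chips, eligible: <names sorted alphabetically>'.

Contributions: A=46, B=46, C=46, E=19, F=46
Folded: D
Pot levels (distinct totals of non-folded players): 19, 46
Layer 1-19: 19 each from A, B, C, E, F = 19*5 = 95 chips; eligible A, B, C, E, F
Layer 20-46: 27 each from A, B, C, F = 27*4 = 108 chips; eligible A, B, C, F

Pot 1: 95 chips, eligible: A, B, C, E, F
Pot 2: 108 chips, eligible: A, B, C, F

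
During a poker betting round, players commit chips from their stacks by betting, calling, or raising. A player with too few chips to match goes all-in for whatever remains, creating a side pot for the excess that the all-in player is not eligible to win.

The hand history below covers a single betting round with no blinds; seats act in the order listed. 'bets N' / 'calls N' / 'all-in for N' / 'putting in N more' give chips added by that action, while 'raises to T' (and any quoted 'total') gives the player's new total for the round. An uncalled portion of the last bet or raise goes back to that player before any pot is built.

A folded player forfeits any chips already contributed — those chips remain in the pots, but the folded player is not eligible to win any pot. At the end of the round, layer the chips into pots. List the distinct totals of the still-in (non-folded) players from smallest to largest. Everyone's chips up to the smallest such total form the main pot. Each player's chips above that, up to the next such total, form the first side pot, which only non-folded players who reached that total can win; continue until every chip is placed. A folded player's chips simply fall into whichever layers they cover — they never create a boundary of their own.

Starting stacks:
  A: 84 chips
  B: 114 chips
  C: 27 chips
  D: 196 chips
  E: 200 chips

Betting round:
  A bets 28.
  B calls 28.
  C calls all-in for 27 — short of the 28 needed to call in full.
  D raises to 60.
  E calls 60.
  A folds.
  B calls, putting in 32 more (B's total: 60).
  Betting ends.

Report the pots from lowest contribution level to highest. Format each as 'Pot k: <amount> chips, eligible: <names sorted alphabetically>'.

Pot 1: 135 chips, eligible: B, C, D, E
Pot 2: 100 chips, eligible: B, D, E

Derivation:
Contributions: A=28, B=60, C=27, D=60, E=60
Folded: A
Pot levels (distinct totals of non-folded players): 27, 60
Layer 1-27: 27 each from A, B, C, D, E = 27*5 = 135 chips; eligible B, C, D, E
Layer 28-60: A 1 + B 33 + D 33 + E 33 = 100 chips; eligible B, D, E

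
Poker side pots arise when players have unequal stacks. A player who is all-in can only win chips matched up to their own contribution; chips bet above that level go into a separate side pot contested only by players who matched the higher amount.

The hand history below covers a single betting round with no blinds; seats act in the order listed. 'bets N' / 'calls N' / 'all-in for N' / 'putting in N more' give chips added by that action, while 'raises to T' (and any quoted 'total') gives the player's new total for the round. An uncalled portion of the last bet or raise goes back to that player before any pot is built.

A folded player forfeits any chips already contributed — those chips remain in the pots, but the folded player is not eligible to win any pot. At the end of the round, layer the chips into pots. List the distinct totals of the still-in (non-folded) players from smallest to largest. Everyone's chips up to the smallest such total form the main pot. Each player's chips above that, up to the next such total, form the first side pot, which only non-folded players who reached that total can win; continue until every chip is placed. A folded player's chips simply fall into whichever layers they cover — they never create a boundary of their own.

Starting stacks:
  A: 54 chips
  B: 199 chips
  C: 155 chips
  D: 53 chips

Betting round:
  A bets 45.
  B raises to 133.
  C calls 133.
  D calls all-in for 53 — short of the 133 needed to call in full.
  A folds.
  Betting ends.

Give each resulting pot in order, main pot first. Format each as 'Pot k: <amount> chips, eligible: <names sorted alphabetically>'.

Pot 1: 204 chips, eligible: B, C, D
Pot 2: 160 chips, eligible: B, C

Derivation:
Contributions: A=45, B=133, C=133, D=53
Folded: A
Pot levels (distinct totals of non-folded players): 53, 133
Layer 1-53: A 45 + B 53 + C 53 + D 53 = 204 chips; eligible B, C, D
Layer 54-133: 80 each from B, C = 80*2 = 160 chips; eligible B, C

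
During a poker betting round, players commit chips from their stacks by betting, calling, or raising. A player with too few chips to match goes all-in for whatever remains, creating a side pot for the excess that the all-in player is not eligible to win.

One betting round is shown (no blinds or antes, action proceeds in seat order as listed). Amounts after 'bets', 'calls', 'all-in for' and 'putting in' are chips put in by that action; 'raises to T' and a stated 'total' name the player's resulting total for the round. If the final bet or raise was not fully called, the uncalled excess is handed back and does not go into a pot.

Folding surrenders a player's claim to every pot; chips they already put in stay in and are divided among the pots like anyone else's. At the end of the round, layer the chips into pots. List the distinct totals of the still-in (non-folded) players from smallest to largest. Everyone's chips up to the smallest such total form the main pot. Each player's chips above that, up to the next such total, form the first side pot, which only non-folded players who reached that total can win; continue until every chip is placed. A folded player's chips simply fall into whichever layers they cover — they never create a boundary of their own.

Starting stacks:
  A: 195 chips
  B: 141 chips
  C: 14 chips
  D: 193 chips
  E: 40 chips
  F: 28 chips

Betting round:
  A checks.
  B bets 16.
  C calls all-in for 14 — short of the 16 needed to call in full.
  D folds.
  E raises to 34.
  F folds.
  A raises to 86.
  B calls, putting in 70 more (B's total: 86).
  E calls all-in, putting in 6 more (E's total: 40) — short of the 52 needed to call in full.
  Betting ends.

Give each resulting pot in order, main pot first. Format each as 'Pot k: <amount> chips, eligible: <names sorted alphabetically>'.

Contributions: A=86, B=86, C=14, E=40
Folded: D, F
Pot levels (distinct totals of non-folded players): 14, 40, 86
Layer 1-14: 14 each from A, B, C, E = 14*4 = 56 chips; eligible A, B, C, E
Layer 15-40: 26 each from A, B, E = 26*3 = 78 chips; eligible A, B, E
Layer 41-86: 46 each from A, B = 46*2 = 92 chips; eligible A, B

Pot 1: 56 chips, eligible: A, B, C, E
Pot 2: 78 chips, eligible: A, B, E
Pot 3: 92 chips, eligible: A, B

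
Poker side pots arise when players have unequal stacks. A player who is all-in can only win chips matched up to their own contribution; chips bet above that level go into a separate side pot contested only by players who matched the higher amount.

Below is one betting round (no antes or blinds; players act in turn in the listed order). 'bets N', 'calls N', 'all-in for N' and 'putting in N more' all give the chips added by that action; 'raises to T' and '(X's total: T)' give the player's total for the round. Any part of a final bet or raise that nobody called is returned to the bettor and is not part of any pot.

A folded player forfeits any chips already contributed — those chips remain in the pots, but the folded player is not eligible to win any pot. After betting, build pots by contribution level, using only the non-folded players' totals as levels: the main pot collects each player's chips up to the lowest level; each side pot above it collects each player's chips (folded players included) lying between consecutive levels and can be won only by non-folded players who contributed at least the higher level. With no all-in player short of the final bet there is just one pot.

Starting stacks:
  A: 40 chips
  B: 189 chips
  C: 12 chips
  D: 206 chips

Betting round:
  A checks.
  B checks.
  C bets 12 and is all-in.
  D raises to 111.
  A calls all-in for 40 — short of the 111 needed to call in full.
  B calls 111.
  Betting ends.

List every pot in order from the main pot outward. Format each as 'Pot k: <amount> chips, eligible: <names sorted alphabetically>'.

Contributions: A=40, B=111, C=12, D=111
Pot levels (distinct totals of non-folded players): 12, 40, 111
Layer 1-12: 12 each from A, B, C, D = 12*4 = 48 chips; eligible A, B, C, D
Layer 13-40: 28 each from A, B, D = 28*3 = 84 chips; eligible A, B, D
Layer 41-111: 71 each from B, D = 71*2 = 142 chips; eligible B, D

Pot 1: 48 chips, eligible: A, B, C, D
Pot 2: 84 chips, eligible: A, B, D
Pot 3: 142 chips, eligible: B, D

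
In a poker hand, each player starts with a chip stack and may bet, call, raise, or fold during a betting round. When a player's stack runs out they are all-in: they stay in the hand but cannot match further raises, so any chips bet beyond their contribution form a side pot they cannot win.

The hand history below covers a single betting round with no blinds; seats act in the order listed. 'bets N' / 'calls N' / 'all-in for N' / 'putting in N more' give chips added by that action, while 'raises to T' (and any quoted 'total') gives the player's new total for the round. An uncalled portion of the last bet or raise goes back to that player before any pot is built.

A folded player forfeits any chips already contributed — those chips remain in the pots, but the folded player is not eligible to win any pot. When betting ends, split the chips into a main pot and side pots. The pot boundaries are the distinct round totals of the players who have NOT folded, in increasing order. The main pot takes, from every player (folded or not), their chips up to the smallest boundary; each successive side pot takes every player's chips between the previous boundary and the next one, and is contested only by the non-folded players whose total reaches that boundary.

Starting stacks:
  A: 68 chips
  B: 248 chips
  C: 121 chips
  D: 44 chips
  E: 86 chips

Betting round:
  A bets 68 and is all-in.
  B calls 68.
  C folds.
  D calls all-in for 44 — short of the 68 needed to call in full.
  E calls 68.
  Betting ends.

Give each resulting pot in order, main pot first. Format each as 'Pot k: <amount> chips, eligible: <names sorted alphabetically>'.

Pot 1: 176 chips, eligible: A, B, D, E
Pot 2: 72 chips, eligible: A, B, E

Derivation:
Contributions: A=68, B=68, D=44, E=68
Folded: C
Pot levels (distinct totals of non-folded players): 44, 68
Layer 1-44: 44 each from A, B, D, E = 44*4 = 176 chips; eligible A, B, D, E
Layer 45-68: 24 each from A, B, E = 24*3 = 72 chips; eligible A, B, E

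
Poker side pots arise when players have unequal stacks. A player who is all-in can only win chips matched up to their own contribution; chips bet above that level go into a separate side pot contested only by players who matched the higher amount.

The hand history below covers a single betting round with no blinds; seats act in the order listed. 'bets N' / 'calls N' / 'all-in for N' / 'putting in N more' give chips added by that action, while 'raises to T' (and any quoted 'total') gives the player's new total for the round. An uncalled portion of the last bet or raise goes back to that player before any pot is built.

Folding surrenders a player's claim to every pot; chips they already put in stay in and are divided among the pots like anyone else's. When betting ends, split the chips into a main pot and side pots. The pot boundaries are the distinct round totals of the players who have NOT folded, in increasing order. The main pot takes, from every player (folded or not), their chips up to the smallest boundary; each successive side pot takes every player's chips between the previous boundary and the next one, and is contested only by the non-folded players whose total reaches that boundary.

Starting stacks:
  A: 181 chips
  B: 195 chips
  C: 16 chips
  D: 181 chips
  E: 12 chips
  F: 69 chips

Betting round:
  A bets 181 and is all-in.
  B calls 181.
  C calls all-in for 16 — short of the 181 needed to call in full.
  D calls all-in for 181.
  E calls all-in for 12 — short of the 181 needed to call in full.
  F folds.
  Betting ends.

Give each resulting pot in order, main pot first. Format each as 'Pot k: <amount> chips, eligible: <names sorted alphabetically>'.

Contributions: A=181, B=181, C=16, D=181, E=12
Folded: F
Pot levels (distinct totals of non-folded players): 12, 16, 181
Layer 1-12: 12 each from A, B, C, D, E = 12*5 = 60 chips; eligible A, B, C, D, E
Layer 13-16: 4 each from A, B, C, D = 4*4 = 16 chips; eligible A, B, C, D
Layer 17-181: 165 each from A, B, D = 165*3 = 495 chips; eligible A, B, D

Pot 1: 60 chips, eligible: A, B, C, D, E
Pot 2: 16 chips, eligible: A, B, C, D
Pot 3: 495 chips, eligible: A, B, D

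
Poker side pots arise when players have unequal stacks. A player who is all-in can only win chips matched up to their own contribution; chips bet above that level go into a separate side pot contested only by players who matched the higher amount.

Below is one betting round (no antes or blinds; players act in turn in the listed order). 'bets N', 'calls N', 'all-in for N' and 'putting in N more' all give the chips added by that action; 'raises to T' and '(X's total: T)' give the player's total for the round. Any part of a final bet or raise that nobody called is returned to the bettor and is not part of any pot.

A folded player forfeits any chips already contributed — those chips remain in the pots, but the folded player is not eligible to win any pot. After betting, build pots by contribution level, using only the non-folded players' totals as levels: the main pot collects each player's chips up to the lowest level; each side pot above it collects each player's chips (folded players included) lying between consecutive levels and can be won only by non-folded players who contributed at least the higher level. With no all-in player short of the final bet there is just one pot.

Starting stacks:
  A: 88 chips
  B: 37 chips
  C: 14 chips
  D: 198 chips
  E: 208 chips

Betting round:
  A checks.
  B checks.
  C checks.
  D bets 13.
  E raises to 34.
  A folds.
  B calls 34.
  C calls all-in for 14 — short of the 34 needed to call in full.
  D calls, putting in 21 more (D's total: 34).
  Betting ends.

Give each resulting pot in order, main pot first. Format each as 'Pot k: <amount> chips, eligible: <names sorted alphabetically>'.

Pot 1: 56 chips, eligible: B, C, D, E
Pot 2: 60 chips, eligible: B, D, E

Derivation:
Contributions: B=34, C=14, D=34, E=34
Folded: A
Pot levels (distinct totals of non-folded players): 14, 34
Layer 1-14: 14 each from B, C, D, E = 14*4 = 56 chips; eligible B, C, D, E
Layer 15-34: 20 each from B, D, E = 20*3 = 60 chips; eligible B, D, E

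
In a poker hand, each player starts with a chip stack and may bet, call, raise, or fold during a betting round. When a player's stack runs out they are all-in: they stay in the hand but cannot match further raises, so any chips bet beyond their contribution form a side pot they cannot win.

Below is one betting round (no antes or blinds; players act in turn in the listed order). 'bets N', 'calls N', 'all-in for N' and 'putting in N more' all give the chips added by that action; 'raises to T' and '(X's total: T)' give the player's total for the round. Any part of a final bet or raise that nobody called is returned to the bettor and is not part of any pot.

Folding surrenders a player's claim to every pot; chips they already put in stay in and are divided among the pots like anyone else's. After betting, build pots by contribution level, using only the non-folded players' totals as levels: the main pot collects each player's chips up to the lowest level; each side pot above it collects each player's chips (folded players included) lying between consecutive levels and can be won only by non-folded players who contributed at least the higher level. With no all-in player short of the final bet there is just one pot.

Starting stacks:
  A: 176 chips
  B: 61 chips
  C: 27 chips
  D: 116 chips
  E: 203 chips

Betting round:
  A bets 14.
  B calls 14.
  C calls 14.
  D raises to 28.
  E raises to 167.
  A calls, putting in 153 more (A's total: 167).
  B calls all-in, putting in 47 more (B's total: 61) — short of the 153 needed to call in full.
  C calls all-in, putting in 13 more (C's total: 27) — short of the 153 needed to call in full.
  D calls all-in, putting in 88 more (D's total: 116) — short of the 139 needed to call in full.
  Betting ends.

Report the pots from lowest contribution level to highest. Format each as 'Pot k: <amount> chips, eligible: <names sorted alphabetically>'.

Contributions: A=167, B=61, C=27, D=116, E=167
Pot levels (distinct totals of non-folded players): 27, 61, 116, 167
Layer 1-27: 27 each from A, B, C, D, E = 27*5 = 135 chips; eligible A, B, C, D, E
Layer 28-61: 34 each from A, B, D, E = 34*4 = 136 chips; eligible A, B, D, E
Layer 62-116: 55 each from A, D, E = 55*3 = 165 chips; eligible A, D, E
Layer 117-167: 51 each from A, E = 51*2 = 102 chips; eligible A, E

Pot 1: 135 chips, eligible: A, B, C, D, E
Pot 2: 136 chips, eligible: A, B, D, E
Pot 3: 165 chips, eligible: A, D, E
Pot 4: 102 chips, eligible: A, E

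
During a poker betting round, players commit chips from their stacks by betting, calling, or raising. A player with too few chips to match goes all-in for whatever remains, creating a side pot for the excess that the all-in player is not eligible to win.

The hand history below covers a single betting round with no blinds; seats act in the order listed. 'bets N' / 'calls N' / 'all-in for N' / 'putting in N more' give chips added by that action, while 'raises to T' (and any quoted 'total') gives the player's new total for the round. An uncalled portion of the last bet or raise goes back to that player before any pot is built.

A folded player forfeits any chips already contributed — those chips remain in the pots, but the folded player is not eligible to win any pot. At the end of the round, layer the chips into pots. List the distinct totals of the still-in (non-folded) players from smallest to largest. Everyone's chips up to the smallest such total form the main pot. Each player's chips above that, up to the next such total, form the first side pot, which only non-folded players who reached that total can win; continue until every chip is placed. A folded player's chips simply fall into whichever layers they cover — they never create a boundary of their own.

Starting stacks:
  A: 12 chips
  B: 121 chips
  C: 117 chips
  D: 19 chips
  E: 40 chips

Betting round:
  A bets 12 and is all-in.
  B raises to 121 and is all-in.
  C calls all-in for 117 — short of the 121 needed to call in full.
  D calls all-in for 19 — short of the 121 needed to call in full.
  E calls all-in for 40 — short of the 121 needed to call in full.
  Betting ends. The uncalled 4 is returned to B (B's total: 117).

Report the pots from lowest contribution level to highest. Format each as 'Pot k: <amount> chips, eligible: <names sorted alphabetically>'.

Contributions (after 4 returned to B): A=12, B=117, C=117, D=19, E=40
Pot levels (distinct totals of non-folded players): 12, 19, 40, 117
Layer 1-12: 12 each from A, B, C, D, E = 12*5 = 60 chips; eligible A, B, C, D, E
Layer 13-19: 7 each from B, C, D, E = 7*4 = 28 chips; eligible B, C, D, E
Layer 20-40: 21 each from B, C, E = 21*3 = 63 chips; eligible B, C, E
Layer 41-117: 77 each from B, C = 77*2 = 154 chips; eligible B, C

Pot 1: 60 chips, eligible: A, B, C, D, E
Pot 2: 28 chips, eligible: B, C, D, E
Pot 3: 63 chips, eligible: B, C, E
Pot 4: 154 chips, eligible: B, C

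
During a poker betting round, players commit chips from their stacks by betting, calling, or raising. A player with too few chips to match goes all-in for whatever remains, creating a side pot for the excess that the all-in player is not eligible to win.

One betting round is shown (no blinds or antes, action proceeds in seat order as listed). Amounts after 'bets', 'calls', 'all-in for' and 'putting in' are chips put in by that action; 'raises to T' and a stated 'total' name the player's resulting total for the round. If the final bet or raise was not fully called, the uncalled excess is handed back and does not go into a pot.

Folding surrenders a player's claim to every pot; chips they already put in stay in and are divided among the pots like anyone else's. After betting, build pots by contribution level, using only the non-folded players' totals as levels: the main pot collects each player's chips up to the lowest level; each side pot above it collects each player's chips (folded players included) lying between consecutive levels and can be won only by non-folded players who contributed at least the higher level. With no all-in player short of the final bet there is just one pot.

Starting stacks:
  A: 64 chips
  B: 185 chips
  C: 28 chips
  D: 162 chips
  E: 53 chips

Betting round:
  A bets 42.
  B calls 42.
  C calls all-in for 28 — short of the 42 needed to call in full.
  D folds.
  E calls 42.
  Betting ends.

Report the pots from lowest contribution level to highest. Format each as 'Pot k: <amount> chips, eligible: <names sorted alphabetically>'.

Pot 1: 112 chips, eligible: A, B, C, E
Pot 2: 42 chips, eligible: A, B, E

Derivation:
Contributions: A=42, B=42, C=28, E=42
Folded: D
Pot levels (distinct totals of non-folded players): 28, 42
Layer 1-28: 28 each from A, B, C, E = 28*4 = 112 chips; eligible A, B, C, E
Layer 29-42: 14 each from A, B, E = 14*3 = 42 chips; eligible A, B, E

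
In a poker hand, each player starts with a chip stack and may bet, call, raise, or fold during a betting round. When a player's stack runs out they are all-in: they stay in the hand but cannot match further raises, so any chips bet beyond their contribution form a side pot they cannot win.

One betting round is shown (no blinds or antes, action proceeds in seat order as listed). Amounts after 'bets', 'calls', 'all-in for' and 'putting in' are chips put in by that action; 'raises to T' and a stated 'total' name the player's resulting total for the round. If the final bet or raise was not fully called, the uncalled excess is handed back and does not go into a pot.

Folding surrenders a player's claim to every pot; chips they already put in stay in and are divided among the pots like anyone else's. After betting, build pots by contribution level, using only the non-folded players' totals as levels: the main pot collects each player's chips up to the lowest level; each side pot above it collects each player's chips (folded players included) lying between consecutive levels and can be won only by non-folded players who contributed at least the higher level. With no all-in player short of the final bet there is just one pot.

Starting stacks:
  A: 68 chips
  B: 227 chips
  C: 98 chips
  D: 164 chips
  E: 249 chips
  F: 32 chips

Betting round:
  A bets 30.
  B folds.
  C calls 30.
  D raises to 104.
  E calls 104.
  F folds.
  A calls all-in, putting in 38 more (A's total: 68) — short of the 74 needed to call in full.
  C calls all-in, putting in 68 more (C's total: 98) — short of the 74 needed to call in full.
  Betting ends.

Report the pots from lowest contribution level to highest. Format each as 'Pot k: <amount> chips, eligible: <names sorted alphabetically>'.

Pot 1: 272 chips, eligible: A, C, D, E
Pot 2: 90 chips, eligible: C, D, E
Pot 3: 12 chips, eligible: D, E

Derivation:
Contributions: A=68, C=98, D=104, E=104
Folded: B, F
Pot levels (distinct totals of non-folded players): 68, 98, 104
Layer 1-68: 68 each from A, C, D, E = 68*4 = 272 chips; eligible A, C, D, E
Layer 69-98: 30 each from C, D, E = 30*3 = 90 chips; eligible C, D, E
Layer 99-104: 6 each from D, E = 6*2 = 12 chips; eligible D, E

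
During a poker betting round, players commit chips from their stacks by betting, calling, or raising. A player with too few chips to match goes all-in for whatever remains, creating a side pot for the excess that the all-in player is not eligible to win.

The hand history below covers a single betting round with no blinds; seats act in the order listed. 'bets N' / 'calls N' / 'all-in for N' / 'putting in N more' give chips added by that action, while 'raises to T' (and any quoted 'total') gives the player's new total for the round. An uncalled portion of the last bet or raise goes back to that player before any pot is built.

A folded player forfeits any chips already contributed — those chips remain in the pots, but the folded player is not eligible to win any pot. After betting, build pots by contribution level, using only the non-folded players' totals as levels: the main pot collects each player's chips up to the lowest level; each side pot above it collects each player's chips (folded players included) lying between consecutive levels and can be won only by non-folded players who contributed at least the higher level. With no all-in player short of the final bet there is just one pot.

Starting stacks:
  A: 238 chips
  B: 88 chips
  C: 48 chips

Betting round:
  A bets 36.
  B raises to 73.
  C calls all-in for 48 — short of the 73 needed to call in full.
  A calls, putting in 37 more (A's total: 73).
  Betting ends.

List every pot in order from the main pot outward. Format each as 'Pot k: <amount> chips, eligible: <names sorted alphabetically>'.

Contributions: A=73, B=73, C=48
Pot levels (distinct totals of non-folded players): 48, 73
Layer 1-48: 48 each from A, B, C = 48*3 = 144 chips; eligible A, B, C
Layer 49-73: 25 each from A, B = 25*2 = 50 chips; eligible A, B

Pot 1: 144 chips, eligible: A, B, C
Pot 2: 50 chips, eligible: A, B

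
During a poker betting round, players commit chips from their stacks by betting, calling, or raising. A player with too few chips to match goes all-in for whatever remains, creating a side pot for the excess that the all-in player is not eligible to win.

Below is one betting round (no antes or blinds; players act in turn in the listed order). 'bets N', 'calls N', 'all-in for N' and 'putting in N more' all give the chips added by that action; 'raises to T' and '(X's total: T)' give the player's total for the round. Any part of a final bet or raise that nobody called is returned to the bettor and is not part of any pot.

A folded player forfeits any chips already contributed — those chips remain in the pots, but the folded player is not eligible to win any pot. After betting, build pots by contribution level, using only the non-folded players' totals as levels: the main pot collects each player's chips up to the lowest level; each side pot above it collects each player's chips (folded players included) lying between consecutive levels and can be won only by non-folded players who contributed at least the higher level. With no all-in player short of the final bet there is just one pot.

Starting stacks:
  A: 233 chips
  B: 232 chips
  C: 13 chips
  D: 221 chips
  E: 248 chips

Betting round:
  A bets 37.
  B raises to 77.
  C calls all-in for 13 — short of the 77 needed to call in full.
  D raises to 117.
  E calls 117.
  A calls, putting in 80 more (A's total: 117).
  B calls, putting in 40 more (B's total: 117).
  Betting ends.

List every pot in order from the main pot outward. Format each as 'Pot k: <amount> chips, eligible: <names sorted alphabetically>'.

Contributions: A=117, B=117, C=13, D=117, E=117
Pot levels (distinct totals of non-folded players): 13, 117
Layer 1-13: 13 each from A, B, C, D, E = 13*5 = 65 chips; eligible A, B, C, D, E
Layer 14-117: 104 each from A, B, D, E = 104*4 = 416 chips; eligible A, B, D, E

Pot 1: 65 chips, eligible: A, B, C, D, E
Pot 2: 416 chips, eligible: A, B, D, E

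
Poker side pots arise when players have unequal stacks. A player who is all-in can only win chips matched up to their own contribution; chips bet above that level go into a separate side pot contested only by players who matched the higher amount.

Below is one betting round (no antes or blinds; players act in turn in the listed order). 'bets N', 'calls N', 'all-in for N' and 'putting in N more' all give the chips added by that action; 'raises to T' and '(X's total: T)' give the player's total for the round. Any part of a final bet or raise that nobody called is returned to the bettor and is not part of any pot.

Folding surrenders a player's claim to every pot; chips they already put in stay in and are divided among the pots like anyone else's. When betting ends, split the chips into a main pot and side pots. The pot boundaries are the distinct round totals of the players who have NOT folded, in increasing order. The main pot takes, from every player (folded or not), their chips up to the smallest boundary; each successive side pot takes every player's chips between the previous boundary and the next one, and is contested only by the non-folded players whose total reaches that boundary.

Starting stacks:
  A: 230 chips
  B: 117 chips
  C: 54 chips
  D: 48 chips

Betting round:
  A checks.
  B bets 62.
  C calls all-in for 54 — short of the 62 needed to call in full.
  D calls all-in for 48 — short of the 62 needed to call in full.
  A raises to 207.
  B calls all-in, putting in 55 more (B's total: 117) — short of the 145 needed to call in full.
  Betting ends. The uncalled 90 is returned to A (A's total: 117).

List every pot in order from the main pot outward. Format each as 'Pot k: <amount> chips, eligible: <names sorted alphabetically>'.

Pot 1: 192 chips, eligible: A, B, C, D
Pot 2: 18 chips, eligible: A, B, C
Pot 3: 126 chips, eligible: A, B

Derivation:
Contributions (after 90 returned to A): A=117, B=117, C=54, D=48
Pot levels (distinct totals of non-folded players): 48, 54, 117
Layer 1-48: 48 each from A, B, C, D = 48*4 = 192 chips; eligible A, B, C, D
Layer 49-54: 6 each from A, B, C = 6*3 = 18 chips; eligible A, B, C
Layer 55-117: 63 each from A, B = 63*2 = 126 chips; eligible A, B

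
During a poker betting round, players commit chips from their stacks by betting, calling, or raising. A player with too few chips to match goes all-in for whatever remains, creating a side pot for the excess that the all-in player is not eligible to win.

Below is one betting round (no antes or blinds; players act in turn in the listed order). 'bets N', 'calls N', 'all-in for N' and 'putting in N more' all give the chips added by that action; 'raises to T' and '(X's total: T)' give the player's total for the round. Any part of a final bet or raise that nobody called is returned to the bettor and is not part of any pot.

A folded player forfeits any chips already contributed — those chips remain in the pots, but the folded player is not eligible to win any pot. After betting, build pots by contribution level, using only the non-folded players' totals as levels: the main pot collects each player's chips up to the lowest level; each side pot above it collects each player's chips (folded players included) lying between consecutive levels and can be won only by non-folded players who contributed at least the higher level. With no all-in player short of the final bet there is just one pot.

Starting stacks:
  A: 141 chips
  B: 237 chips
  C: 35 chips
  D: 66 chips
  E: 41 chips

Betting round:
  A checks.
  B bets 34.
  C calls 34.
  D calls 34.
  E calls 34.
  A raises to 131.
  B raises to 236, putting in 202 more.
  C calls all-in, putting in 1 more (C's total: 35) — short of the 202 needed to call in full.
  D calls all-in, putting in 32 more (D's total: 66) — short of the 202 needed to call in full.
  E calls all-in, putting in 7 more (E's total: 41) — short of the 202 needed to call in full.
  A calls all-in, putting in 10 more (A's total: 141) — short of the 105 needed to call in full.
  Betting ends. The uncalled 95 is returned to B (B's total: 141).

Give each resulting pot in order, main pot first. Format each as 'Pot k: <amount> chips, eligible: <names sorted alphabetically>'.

Pot 1: 175 chips, eligible: A, B, C, D, E
Pot 2: 24 chips, eligible: A, B, D, E
Pot 3: 75 chips, eligible: A, B, D
Pot 4: 150 chips, eligible: A, B

Derivation:
Contributions (after 95 returned to B): A=141, B=141, C=35, D=66, E=41
Pot levels (distinct totals of non-folded players): 35, 41, 66, 141
Layer 1-35: 35 each from A, B, C, D, E = 35*5 = 175 chips; eligible A, B, C, D, E
Layer 36-41: 6 each from A, B, D, E = 6*4 = 24 chips; eligible A, B, D, E
Layer 42-66: 25 each from A, B, D = 25*3 = 75 chips; eligible A, B, D
Layer 67-141: 75 each from A, B = 75*2 = 150 chips; eligible A, B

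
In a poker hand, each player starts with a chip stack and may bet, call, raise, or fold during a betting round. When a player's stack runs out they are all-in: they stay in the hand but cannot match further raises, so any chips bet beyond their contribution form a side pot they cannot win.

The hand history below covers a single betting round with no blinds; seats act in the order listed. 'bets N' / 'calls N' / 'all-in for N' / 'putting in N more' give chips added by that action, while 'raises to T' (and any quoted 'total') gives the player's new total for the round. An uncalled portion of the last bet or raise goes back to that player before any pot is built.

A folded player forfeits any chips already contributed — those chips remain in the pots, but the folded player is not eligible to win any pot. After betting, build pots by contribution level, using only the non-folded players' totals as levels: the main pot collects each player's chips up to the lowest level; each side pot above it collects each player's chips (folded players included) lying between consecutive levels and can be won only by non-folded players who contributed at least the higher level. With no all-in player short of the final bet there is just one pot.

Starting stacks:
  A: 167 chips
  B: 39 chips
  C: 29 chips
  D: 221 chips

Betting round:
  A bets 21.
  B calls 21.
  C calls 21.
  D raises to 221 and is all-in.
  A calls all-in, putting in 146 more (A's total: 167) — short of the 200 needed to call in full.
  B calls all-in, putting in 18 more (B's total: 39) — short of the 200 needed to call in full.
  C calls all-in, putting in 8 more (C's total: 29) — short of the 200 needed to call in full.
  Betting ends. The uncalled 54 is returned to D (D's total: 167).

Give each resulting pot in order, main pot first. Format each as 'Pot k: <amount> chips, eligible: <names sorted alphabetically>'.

Pot 1: 116 chips, eligible: A, B, C, D
Pot 2: 30 chips, eligible: A, B, D
Pot 3: 256 chips, eligible: A, D

Derivation:
Contributions (after 54 returned to D): A=167, B=39, C=29, D=167
Pot levels (distinct totals of non-folded players): 29, 39, 167
Layer 1-29: 29 each from A, B, C, D = 29*4 = 116 chips; eligible A, B, C, D
Layer 30-39: 10 each from A, B, D = 10*3 = 30 chips; eligible A, B, D
Layer 40-167: 128 each from A, D = 128*2 = 256 chips; eligible A, D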